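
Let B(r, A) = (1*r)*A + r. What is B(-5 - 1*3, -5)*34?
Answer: 1088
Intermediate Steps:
B(r, A) = r + A*r (B(r, A) = r*A + r = A*r + r = r + A*r)
B(-5 - 1*3, -5)*34 = ((-5 - 1*3)*(1 - 5))*34 = ((-5 - 3)*(-4))*34 = -8*(-4)*34 = 32*34 = 1088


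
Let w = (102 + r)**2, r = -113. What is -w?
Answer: -121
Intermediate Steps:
w = 121 (w = (102 - 113)**2 = (-11)**2 = 121)
-w = -1*121 = -121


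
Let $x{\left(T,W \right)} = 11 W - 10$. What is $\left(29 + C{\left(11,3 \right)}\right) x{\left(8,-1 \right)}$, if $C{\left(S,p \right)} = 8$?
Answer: $-777$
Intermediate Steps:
$x{\left(T,W \right)} = -10 + 11 W$
$\left(29 + C{\left(11,3 \right)}\right) x{\left(8,-1 \right)} = \left(29 + 8\right) \left(-10 + 11 \left(-1\right)\right) = 37 \left(-10 - 11\right) = 37 \left(-21\right) = -777$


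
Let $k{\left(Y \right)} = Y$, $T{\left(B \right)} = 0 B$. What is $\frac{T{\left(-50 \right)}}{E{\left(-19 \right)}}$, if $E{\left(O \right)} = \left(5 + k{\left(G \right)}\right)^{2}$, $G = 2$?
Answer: $0$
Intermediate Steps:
$T{\left(B \right)} = 0$
$E{\left(O \right)} = 49$ ($E{\left(O \right)} = \left(5 + 2\right)^{2} = 7^{2} = 49$)
$\frac{T{\left(-50 \right)}}{E{\left(-19 \right)}} = \frac{0}{49} = 0 \cdot \frac{1}{49} = 0$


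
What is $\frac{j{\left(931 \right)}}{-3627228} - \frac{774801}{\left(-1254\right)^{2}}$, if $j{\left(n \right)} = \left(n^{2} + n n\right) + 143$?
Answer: $- \frac{183964508}{189522663} \approx -0.97067$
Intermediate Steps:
$j{\left(n \right)} = 143 + 2 n^{2}$ ($j{\left(n \right)} = \left(n^{2} + n^{2}\right) + 143 = 2 n^{2} + 143 = 143 + 2 n^{2}$)
$\frac{j{\left(931 \right)}}{-3627228} - \frac{774801}{\left(-1254\right)^{2}} = \frac{143 + 2 \cdot 931^{2}}{-3627228} - \frac{774801}{\left(-1254\right)^{2}} = \left(143 + 2 \cdot 866761\right) \left(- \frac{1}{3627228}\right) - \frac{774801}{1572516} = \left(143 + 1733522\right) \left(- \frac{1}{3627228}\right) - \frac{4531}{9196} = 1733665 \left(- \frac{1}{3627228}\right) - \frac{4531}{9196} = - \frac{1733665}{3627228} - \frac{4531}{9196} = - \frac{183964508}{189522663}$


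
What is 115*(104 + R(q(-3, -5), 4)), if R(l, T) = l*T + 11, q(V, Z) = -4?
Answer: 11385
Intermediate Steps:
R(l, T) = 11 + T*l (R(l, T) = T*l + 11 = 11 + T*l)
115*(104 + R(q(-3, -5), 4)) = 115*(104 + (11 + 4*(-4))) = 115*(104 + (11 - 16)) = 115*(104 - 5) = 115*99 = 11385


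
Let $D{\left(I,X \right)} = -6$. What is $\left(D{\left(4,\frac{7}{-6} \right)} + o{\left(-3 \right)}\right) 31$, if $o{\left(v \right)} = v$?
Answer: $-279$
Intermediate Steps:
$\left(D{\left(4,\frac{7}{-6} \right)} + o{\left(-3 \right)}\right) 31 = \left(-6 - 3\right) 31 = \left(-9\right) 31 = -279$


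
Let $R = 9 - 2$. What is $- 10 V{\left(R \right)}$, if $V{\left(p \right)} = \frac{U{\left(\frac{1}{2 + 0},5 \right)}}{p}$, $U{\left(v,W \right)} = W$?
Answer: $- \frac{50}{7} \approx -7.1429$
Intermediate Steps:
$R = 7$ ($R = 9 - 2 = 7$)
$V{\left(p \right)} = \frac{5}{p}$
$- 10 V{\left(R \right)} = - 10 \cdot \frac{5}{7} = - 10 \cdot 5 \cdot \frac{1}{7} = \left(-10\right) \frac{5}{7} = - \frac{50}{7}$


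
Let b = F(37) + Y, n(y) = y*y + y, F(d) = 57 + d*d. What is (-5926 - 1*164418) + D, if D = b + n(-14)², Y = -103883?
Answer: -239677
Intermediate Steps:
F(d) = 57 + d²
n(y) = y + y² (n(y) = y² + y = y + y²)
b = -102457 (b = (57 + 37²) - 103883 = (57 + 1369) - 103883 = 1426 - 103883 = -102457)
D = -69333 (D = -102457 + (-14*(1 - 14))² = -102457 + (-14*(-13))² = -102457 + 182² = -102457 + 33124 = -69333)
(-5926 - 1*164418) + D = (-5926 - 1*164418) - 69333 = (-5926 - 164418) - 69333 = -170344 - 69333 = -239677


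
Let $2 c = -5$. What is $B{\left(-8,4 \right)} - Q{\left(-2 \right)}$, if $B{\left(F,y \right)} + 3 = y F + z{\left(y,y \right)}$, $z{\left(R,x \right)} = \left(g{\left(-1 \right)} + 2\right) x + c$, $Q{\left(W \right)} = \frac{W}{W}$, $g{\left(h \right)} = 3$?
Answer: $- \frac{37}{2} \approx -18.5$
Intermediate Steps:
$Q{\left(W \right)} = 1$
$c = - \frac{5}{2}$ ($c = \frac{1}{2} \left(-5\right) = - \frac{5}{2} \approx -2.5$)
$z{\left(R,x \right)} = - \frac{5}{2} + 5 x$ ($z{\left(R,x \right)} = \left(3 + 2\right) x - \frac{5}{2} = 5 x - \frac{5}{2} = - \frac{5}{2} + 5 x$)
$B{\left(F,y \right)} = - \frac{11}{2} + 5 y + F y$ ($B{\left(F,y \right)} = -3 + \left(y F + \left(- \frac{5}{2} + 5 y\right)\right) = -3 + \left(F y + \left(- \frac{5}{2} + 5 y\right)\right) = -3 + \left(- \frac{5}{2} + 5 y + F y\right) = - \frac{11}{2} + 5 y + F y$)
$B{\left(-8,4 \right)} - Q{\left(-2 \right)} = \left(- \frac{11}{2} + 5 \cdot 4 - 32\right) - 1 = \left(- \frac{11}{2} + 20 - 32\right) - 1 = - \frac{35}{2} - 1 = - \frac{37}{2}$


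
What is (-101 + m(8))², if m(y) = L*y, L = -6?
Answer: 22201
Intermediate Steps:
m(y) = -6*y
(-101 + m(8))² = (-101 - 6*8)² = (-101 - 48)² = (-149)² = 22201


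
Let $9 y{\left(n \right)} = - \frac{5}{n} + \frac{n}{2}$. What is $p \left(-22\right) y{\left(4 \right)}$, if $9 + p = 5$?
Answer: $\frac{22}{3} \approx 7.3333$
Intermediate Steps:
$p = -4$ ($p = -9 + 5 = -4$)
$y{\left(n \right)} = - \frac{5}{9 n} + \frac{n}{18}$ ($y{\left(n \right)} = \frac{- \frac{5}{n} + \frac{n}{2}}{9} = \frac{\frac{n}{2} - \frac{5}{n}}{9} = - \frac{5}{9 n} + \frac{n}{18}$)
$p \left(-22\right) y{\left(4 \right)} = \left(-4\right) \left(-22\right) \frac{-10 + 4^{2}}{18 \cdot 4} = 88 \cdot \frac{1}{18} \cdot \frac{1}{4} \left(-10 + 16\right) = 88 \cdot \frac{1}{18} \cdot \frac{1}{4} \cdot 6 = 88 \cdot \frac{1}{12} = \frac{22}{3}$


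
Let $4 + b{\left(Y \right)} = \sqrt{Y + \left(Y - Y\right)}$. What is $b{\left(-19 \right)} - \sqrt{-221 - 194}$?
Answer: $-4 + i \sqrt{19} - i \sqrt{415} \approx -4.0 - 16.013 i$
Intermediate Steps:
$b{\left(Y \right)} = -4 + \sqrt{Y}$ ($b{\left(Y \right)} = -4 + \sqrt{Y + \left(Y - Y\right)} = -4 + \sqrt{Y + 0} = -4 + \sqrt{Y}$)
$b{\left(-19 \right)} - \sqrt{-221 - 194} = \left(-4 + \sqrt{-19}\right) - \sqrt{-221 - 194} = \left(-4 + i \sqrt{19}\right) - \sqrt{-415} = \left(-4 + i \sqrt{19}\right) - i \sqrt{415} = -4 + i \sqrt{19} - i \sqrt{415}$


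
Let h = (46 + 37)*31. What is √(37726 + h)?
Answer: √40299 ≈ 200.75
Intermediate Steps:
h = 2573 (h = 83*31 = 2573)
√(37726 + h) = √(37726 + 2573) = √40299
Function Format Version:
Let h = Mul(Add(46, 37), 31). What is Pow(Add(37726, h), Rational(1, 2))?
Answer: Pow(40299, Rational(1, 2)) ≈ 200.75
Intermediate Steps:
h = 2573 (h = Mul(83, 31) = 2573)
Pow(Add(37726, h), Rational(1, 2)) = Pow(Add(37726, 2573), Rational(1, 2)) = Pow(40299, Rational(1, 2))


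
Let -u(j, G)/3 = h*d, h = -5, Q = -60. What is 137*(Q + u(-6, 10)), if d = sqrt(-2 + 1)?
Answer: -8220 + 2055*I ≈ -8220.0 + 2055.0*I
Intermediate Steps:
d = I (d = sqrt(-1) = I ≈ 1.0*I)
u(j, G) = 15*I (u(j, G) = -(-15)*I = 15*I)
137*(Q + u(-6, 10)) = 137*(-60 + 15*I) = -8220 + 2055*I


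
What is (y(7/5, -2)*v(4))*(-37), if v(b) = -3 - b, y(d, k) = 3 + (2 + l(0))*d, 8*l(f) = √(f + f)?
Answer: 7511/5 ≈ 1502.2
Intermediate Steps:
l(f) = √2*√f/8 (l(f) = √(f + f)/8 = √(2*f)/8 = (√2*√f)/8 = √2*√f/8)
y(d, k) = 3 + 2*d (y(d, k) = 3 + (2 + √2*√0/8)*d = 3 + (2 + (⅛)*√2*0)*d = 3 + (2 + 0)*d = 3 + 2*d)
(y(7/5, -2)*v(4))*(-37) = ((3 + 2*(7/5))*(-3 - 1*4))*(-37) = ((3 + 2*(7*(⅕)))*(-3 - 4))*(-37) = ((3 + 2*(7/5))*(-7))*(-37) = ((3 + 14/5)*(-7))*(-37) = ((29/5)*(-7))*(-37) = -203/5*(-37) = 7511/5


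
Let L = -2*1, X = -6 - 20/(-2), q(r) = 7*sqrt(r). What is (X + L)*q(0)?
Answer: 0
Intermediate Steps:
X = 4 (X = -6 - 20*(-1/2) = -6 + 10 = 4)
L = -2
(X + L)*q(0) = (4 - 2)*(7*sqrt(0)) = 2*(7*0) = 2*0 = 0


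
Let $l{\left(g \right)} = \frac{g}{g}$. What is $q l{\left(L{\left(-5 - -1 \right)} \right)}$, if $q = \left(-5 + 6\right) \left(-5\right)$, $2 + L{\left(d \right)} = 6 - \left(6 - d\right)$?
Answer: $-5$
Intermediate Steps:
$L{\left(d \right)} = -2 + d$ ($L{\left(d \right)} = -2 + \left(6 - \left(6 - d\right)\right) = -2 + \left(6 + \left(-6 + d\right)\right) = -2 + d$)
$q = -5$ ($q = 1 \left(-5\right) = -5$)
$l{\left(g \right)} = 1$
$q l{\left(L{\left(-5 - -1 \right)} \right)} = \left(-5\right) 1 = -5$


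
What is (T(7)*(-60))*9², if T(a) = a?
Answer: -34020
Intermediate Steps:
(T(7)*(-60))*9² = (7*(-60))*9² = -420*81 = -34020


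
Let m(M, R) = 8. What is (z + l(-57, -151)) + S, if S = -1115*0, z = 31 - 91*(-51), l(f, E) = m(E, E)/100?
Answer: 116802/25 ≈ 4672.1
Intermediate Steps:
l(f, E) = 2/25 (l(f, E) = 8/100 = 8*(1/100) = 2/25)
z = 4672 (z = 31 + 4641 = 4672)
S = 0
(z + l(-57, -151)) + S = (4672 + 2/25) + 0 = 116802/25 + 0 = 116802/25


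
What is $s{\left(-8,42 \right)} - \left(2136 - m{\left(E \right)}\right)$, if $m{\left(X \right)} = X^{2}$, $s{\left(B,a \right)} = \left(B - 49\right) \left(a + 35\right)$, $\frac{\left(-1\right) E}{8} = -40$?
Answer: $95875$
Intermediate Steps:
$E = 320$ ($E = \left(-8\right) \left(-40\right) = 320$)
$s{\left(B,a \right)} = \left(-49 + B\right) \left(35 + a\right)$
$s{\left(-8,42 \right)} - \left(2136 - m{\left(E \right)}\right) = \left(-1715 - 2058 + 35 \left(-8\right) - 336\right) - \left(2136 - 320^{2}\right) = \left(-1715 - 2058 - 280 - 336\right) - \left(2136 - 102400\right) = -4389 - \left(2136 - 102400\right) = -4389 - -100264 = -4389 + 100264 = 95875$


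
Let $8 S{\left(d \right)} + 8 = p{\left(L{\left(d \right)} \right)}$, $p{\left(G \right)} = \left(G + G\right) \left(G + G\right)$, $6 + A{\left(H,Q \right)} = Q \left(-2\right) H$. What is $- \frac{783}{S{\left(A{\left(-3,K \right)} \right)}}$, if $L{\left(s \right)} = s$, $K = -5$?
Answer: $- \frac{783}{647} \approx -1.2102$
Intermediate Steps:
$A{\left(H,Q \right)} = -6 - 2 H Q$ ($A{\left(H,Q \right)} = -6 + Q \left(-2\right) H = -6 + - 2 Q H = -6 - 2 H Q$)
$p{\left(G \right)} = 4 G^{2}$ ($p{\left(G \right)} = 2 G 2 G = 4 G^{2}$)
$S{\left(d \right)} = -1 + \frac{d^{2}}{2}$ ($S{\left(d \right)} = -1 + \frac{4 d^{2}}{8} = -1 + \frac{d^{2}}{2}$)
$- \frac{783}{S{\left(A{\left(-3,K \right)} \right)}} = - \frac{783}{-1 + \frac{\left(-6 - \left(-6\right) \left(-5\right)\right)^{2}}{2}} = - \frac{783}{-1 + \frac{\left(-6 - 30\right)^{2}}{2}} = - \frac{783}{-1 + \frac{\left(-36\right)^{2}}{2}} = - \frac{783}{-1 + \frac{1}{2} \cdot 1296} = - \frac{783}{-1 + 648} = - \frac{783}{647}$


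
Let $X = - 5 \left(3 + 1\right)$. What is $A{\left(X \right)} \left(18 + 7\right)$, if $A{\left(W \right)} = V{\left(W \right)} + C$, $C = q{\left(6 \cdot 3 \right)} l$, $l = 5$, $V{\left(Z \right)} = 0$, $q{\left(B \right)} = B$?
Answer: $2250$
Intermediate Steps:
$X = -20$ ($X = \left(-5\right) 4 = -20$)
$C = 90$ ($C = 6 \cdot 3 \cdot 5 = 18 \cdot 5 = 90$)
$A{\left(W \right)} = 90$ ($A{\left(W \right)} = 0 + 90 = 90$)
$A{\left(X \right)} \left(18 + 7\right) = 90 \left(18 + 7\right) = 90 \cdot 25 = 2250$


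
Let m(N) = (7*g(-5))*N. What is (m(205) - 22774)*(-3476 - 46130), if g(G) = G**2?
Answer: -649888206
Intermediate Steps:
m(N) = 175*N (m(N) = (7*(-5)**2)*N = (7*25)*N = 175*N)
(m(205) - 22774)*(-3476 - 46130) = (175*205 - 22774)*(-3476 - 46130) = (35875 - 22774)*(-49606) = 13101*(-49606) = -649888206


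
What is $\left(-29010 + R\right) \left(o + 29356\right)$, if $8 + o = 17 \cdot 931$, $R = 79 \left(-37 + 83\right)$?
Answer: $-1146360800$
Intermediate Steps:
$R = 3634$ ($R = 79 \cdot 46 = 3634$)
$o = 15819$ ($o = -8 + 17 \cdot 931 = -8 + 15827 = 15819$)
$\left(-29010 + R\right) \left(o + 29356\right) = \left(-29010 + 3634\right) \left(15819 + 29356\right) = \left(-25376\right) 45175 = -1146360800$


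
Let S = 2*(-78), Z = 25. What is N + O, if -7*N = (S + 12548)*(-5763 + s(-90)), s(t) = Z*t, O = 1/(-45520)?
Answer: 4520003809913/318640 ≈ 1.4185e+7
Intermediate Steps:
S = -156
O = -1/45520 ≈ -2.1968e-5
s(t) = 25*t
N = 99297096/7 (N = -(-156 + 12548)*(-5763 + 25*(-90))/7 = -12392*(-5763 - 2250)/7 = -12392*(-8013)/7 = -1/7*(-99297096) = 99297096/7 ≈ 1.4185e+7)
N + O = 99297096/7 - 1/45520 = 4520003809913/318640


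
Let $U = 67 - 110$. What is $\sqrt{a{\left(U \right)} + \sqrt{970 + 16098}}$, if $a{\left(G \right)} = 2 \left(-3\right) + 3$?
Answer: $\sqrt{-3 + 2 \sqrt{4267}} \approx 11.298$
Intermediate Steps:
$U = -43$
$a{\left(G \right)} = -3$ ($a{\left(G \right)} = -6 + 3 = -3$)
$\sqrt{a{\left(U \right)} + \sqrt{970 + 16098}} = \sqrt{-3 + \sqrt{970 + 16098}} = \sqrt{-3 + \sqrt{17068}} = \sqrt{-3 + 2 \sqrt{4267}}$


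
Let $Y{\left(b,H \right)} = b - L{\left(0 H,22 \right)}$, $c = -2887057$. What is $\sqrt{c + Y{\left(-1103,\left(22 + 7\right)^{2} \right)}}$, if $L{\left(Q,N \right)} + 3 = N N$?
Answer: $i \sqrt{2888641} \approx 1699.6 i$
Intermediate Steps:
$L{\left(Q,N \right)} = -3 + N^{2}$ ($L{\left(Q,N \right)} = -3 + N N = -3 + N^{2}$)
$Y{\left(b,H \right)} = -481 + b$ ($Y{\left(b,H \right)} = b - \left(-3 + 22^{2}\right) = b - \left(-3 + 484\right) = b - 481 = -481 + b$)
$\sqrt{c + Y{\left(-1103,\left(22 + 7\right)^{2} \right)}} = \sqrt{-2887057 - 1584} = \sqrt{-2888641} = i \sqrt{2888641}$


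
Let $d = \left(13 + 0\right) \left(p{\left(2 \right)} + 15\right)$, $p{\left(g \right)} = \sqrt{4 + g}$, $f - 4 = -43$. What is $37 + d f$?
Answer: $-7568 - 507 \sqrt{6} \approx -8809.9$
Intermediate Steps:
$f = -39$ ($f = 4 - 43 = -39$)
$d = 195 + 13 \sqrt{6}$ ($d = \left(13 + 0\right) \left(\sqrt{4 + 2} + 15\right) = 13 \left(\sqrt{6} + 15\right) = 13 \left(15 + \sqrt{6}\right) = 195 + 13 \sqrt{6} \approx 226.84$)
$37 + d f = 37 + \left(195 + 13 \sqrt{6}\right) \left(-39\right) = 37 - \left(7605 + 507 \sqrt{6}\right) = -7568 - 507 \sqrt{6}$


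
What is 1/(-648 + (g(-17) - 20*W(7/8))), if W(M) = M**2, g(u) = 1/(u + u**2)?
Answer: -68/45105 ≈ -0.0015076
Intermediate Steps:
1/(-648 + (g(-17) - 20*W(7/8))) = 1/(-648 + (1/((-17)*(1 - 17)) - 20*(7/8)**2)) = 1/(-648 + (-1/17/(-16) - 20*(7*(1/8))**2)) = 1/(-648 + (-1/17*(-1/16) - 20*(7/8)**2)) = 1/(-648 + (1/272 - 20*49/64)) = 1/(-648 + (1/272 - 1*245/16)) = 1/(-648 + (1/272 - 245/16)) = 1/(-648 - 1041/68) = 1/(-45105/68) = -68/45105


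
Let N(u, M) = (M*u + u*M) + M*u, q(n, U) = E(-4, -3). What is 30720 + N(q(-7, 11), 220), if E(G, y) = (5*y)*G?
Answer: 70320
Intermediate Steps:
E(G, y) = 5*G*y
q(n, U) = 60 (q(n, U) = 5*(-4)*(-3) = 60)
N(u, M) = 3*M*u (N(u, M) = (M*u + M*u) + M*u = 2*M*u + M*u = 3*M*u)
30720 + N(q(-7, 11), 220) = 30720 + 3*220*60 = 30720 + 39600 = 70320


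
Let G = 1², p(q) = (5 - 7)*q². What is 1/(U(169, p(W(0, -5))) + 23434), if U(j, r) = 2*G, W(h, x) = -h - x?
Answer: 1/23436 ≈ 4.2669e-5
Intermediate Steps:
p(q) = -2*q²
G = 1
U(j, r) = 2 (U(j, r) = 2*1 = 2)
1/(U(169, p(W(0, -5))) + 23434) = 1/(2 + 23434) = 1/23436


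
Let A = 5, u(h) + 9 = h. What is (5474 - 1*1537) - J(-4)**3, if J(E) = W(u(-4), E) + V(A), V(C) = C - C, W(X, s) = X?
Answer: 6134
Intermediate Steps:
u(h) = -9 + h
V(C) = 0
J(E) = -13 (J(E) = (-9 - 4) + 0 = -13 + 0 = -13)
(5474 - 1*1537) - J(-4)**3 = (5474 - 1*1537) - 1*(-13)**3 = (5474 - 1537) - 1*(-2197) = 3937 + 2197 = 6134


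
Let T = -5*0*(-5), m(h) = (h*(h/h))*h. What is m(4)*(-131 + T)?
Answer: -2096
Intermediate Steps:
m(h) = h² (m(h) = (h*1)*h = h*h = h²)
T = 0 (T = 0*(-5) = 0)
m(4)*(-131 + T) = 4²*(-131 + 0) = 16*(-131) = -2096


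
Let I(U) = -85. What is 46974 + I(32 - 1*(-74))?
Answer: 46889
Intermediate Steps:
46974 + I(32 - 1*(-74)) = 46974 - 85 = 46889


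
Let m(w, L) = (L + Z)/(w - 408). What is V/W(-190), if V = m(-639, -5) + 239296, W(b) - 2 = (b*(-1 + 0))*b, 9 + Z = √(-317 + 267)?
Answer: -125271463/18897303 + 5*I*√2/37794606 ≈ -6.6291 + 1.8709e-7*I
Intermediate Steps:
Z = -9 + 5*I*√2 (Z = -9 + √(-317 + 267) = -9 + √(-50) = -9 + 5*I*√2 ≈ -9.0 + 7.0711*I)
W(b) = 2 - b² (W(b) = 2 + (b*(-1 + 0))*b = 2 + (b*(-1))*b = 2 + (-b)*b = 2 - b²)
m(w, L) = (-9 + L + 5*I*√2)/(-408 + w) (m(w, L) = (L + (-9 + 5*I*√2))/(w - 408) = (-9 + L + 5*I*√2)/(-408 + w))
V = 250542926/1047 - 5*I*√2/1047 (V = (-9 - 5 + 5*I*√2)/(-408 - 639) + 239296 = (-14 + 5*I*√2)/(-1047) + 239296 = -(-14 + 5*I*√2)/1047 + 239296 = (14/1047 - 5*I*√2/1047) + 239296 = 250542926/1047 - 5*I*√2/1047 ≈ 2.393e+5 - 0.0067536*I)
V/W(-190) = (250542926/1047 - 5*I*√2/1047)/(2 - 1*(-190)²) = (250542926/1047 - 5*I*√2/1047)/(2 - 1*36100) = (250542926/1047 - 5*I*√2/1047)/(2 - 36100) = (250542926/1047 - 5*I*√2/1047)/(-36098) = (250542926/1047 - 5*I*√2/1047)*(-1/36098) = -125271463/18897303 + 5*I*√2/37794606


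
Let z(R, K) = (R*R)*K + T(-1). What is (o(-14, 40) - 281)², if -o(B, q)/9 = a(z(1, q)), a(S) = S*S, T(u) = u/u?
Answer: 237468100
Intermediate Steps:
T(u) = 1
z(R, K) = 1 + K*R² (z(R, K) = (R*R)*K + 1 = R²*K + 1 = K*R² + 1 = 1 + K*R²)
a(S) = S²
o(B, q) = -9*(1 + q)² (o(B, q) = -9*(1 + q*1²)² = -9*(1 + q*1)² = -9*(1 + q)²)
(o(-14, 40) - 281)² = (-9*(1 + 40)² - 281)² = (-9*41² - 281)² = (-9*1681 - 281)² = (-15129 - 281)² = (-15410)² = 237468100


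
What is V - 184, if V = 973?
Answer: 789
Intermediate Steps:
V - 184 = 973 - 184 = 789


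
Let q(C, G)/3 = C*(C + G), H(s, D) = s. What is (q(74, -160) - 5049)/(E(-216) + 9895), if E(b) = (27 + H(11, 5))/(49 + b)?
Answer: -1343849/550809 ≈ -2.4398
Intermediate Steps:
E(b) = 38/(49 + b) (E(b) = (27 + 11)/(49 + b) = 38/(49 + b))
q(C, G) = 3*C*(C + G) (q(C, G) = 3*(C*(C + G)) = 3*C*(C + G))
(q(74, -160) - 5049)/(E(-216) + 9895) = (3*74*(74 - 160) - 5049)/(38/(49 - 216) + 9895) = (3*74*(-86) - 5049)/(38/(-167) + 9895) = (-19092 - 5049)/(38*(-1/167) + 9895) = -24141/(-38/167 + 9895) = -24141/1652427/167 = -24141*167/1652427 = -1343849/550809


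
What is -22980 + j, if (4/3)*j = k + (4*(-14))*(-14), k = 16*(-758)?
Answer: -31488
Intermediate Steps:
k = -12128
j = -8508 (j = 3*(-12128 + (4*(-14))*(-14))/4 = 3*(-12128 - 56*(-14))/4 = 3*(-12128 + 784)/4 = (¾)*(-11344) = -8508)
-22980 + j = -22980 - 8508 = -31488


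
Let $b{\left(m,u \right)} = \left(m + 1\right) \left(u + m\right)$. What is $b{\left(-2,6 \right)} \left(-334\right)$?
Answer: $1336$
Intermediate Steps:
$b{\left(m,u \right)} = \left(1 + m\right) \left(m + u\right)$
$b{\left(-2,6 \right)} \left(-334\right) = \left(-2 + 6 + \left(-2\right)^{2} - 12\right) \left(-334\right) = \left(-2 + 6 + 4 - 12\right) \left(-334\right) = \left(-4\right) \left(-334\right) = 1336$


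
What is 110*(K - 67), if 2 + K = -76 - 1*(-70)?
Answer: -8250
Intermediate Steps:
K = -8 (K = -2 + (-76 - 1*(-70)) = -2 + (-76 + 70) = -2 - 6 = -8)
110*(K - 67) = 110*(-8 - 67) = 110*(-75) = -8250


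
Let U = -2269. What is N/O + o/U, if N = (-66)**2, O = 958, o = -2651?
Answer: 6211711/1086851 ≈ 5.7153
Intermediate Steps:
N = 4356
N/O + o/U = 4356/958 - 2651/(-2269) = 4356*(1/958) - 2651*(-1/2269) = 2178/479 + 2651/2269 = 6211711/1086851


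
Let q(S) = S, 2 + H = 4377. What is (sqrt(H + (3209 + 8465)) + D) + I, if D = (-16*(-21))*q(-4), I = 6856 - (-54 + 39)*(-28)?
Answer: 5092 + sqrt(16049) ≈ 5218.7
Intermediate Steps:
H = 4375 (H = -2 + 4377 = 4375)
I = 6436 (I = 6856 - (-15)*(-28) = 6856 - 1*420 = 6856 - 420 = 6436)
D = -1344 (D = -16*(-21)*(-4) = 336*(-4) = -1344)
(sqrt(H + (3209 + 8465)) + D) + I = (sqrt(4375 + (3209 + 8465)) - 1344) + 6436 = (sqrt(4375 + 11674) - 1344) + 6436 = (sqrt(16049) - 1344) + 6436 = (-1344 + sqrt(16049)) + 6436 = 5092 + sqrt(16049)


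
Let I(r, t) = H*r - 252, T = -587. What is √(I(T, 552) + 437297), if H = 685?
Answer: 5*√1398 ≈ 186.95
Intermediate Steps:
I(r, t) = -252 + 685*r (I(r, t) = 685*r - 252 = -252 + 685*r)
√(I(T, 552) + 437297) = √((-252 + 685*(-587)) + 437297) = √((-252 - 402095) + 437297) = √(-402347 + 437297) = √34950 = 5*√1398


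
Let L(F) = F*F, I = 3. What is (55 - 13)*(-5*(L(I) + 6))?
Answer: -3150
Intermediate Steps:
L(F) = F²
(55 - 13)*(-5*(L(I) + 6)) = (55 - 13)*(-5*(3² + 6)) = 42*(-5*(9 + 6)) = 42*(-5*15) = 42*(-75) = -3150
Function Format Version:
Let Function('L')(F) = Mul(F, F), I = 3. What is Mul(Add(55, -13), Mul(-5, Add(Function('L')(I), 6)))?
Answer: -3150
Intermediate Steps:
Function('L')(F) = Pow(F, 2)
Mul(Add(55, -13), Mul(-5, Add(Function('L')(I), 6))) = Mul(Add(55, -13), Mul(-5, Add(Pow(3, 2), 6))) = Mul(42, Mul(-5, Add(9, 6))) = Mul(42, Mul(-5, 15)) = Mul(42, -75) = -3150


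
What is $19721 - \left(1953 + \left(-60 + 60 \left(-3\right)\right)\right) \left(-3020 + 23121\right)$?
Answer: $-34413292$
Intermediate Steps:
$19721 - \left(1953 + \left(-60 + 60 \left(-3\right)\right)\right) \left(-3020 + 23121\right) = 19721 - \left(1953 - 240\right) 20101 = 19721 - 1713 \cdot 20101 = 19721 - 34433013 = -34413292$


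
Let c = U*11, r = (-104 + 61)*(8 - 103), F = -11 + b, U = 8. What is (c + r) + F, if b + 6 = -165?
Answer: 3991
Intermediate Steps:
b = -171 (b = -6 - 165 = -171)
F = -182 (F = -11 - 171 = -182)
r = 4085 (r = -43*(-95) = 4085)
c = 88 (c = 8*11 = 88)
(c + r) + F = (88 + 4085) - 182 = 4173 - 182 = 3991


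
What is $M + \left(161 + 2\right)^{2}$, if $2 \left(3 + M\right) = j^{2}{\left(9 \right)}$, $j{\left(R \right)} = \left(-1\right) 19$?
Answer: $\frac{53493}{2} \approx 26747.0$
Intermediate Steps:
$j{\left(R \right)} = -19$
$M = \frac{355}{2}$ ($M = -3 + \frac{\left(-19\right)^{2}}{2} = -3 + \frac{1}{2} \cdot 361 = -3 + \frac{361}{2} = \frac{355}{2} \approx 177.5$)
$M + \left(161 + 2\right)^{2} = \frac{355}{2} + \left(161 + 2\right)^{2} = \frac{355}{2} + 163^{2} = \frac{355}{2} + 26569 = \frac{53493}{2}$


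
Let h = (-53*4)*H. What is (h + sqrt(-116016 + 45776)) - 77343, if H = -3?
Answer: -76707 + 4*I*sqrt(4390) ≈ -76707.0 + 265.03*I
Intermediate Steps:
h = 636 (h = -53*4*(-3) = -212*(-3) = 636)
(h + sqrt(-116016 + 45776)) - 77343 = (636 + sqrt(-116016 + 45776)) - 77343 = (636 + sqrt(-70240)) - 77343 = (636 + 4*I*sqrt(4390)) - 77343 = -76707 + 4*I*sqrt(4390)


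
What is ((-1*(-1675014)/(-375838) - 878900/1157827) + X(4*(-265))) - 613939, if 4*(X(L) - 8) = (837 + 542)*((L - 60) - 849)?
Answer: -102281213214348021/79119160732 ≈ -1.2927e+6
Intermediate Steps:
X(L) = -1253479/4 + 1379*L/4 (X(L) = 8 + ((837 + 542)*((L - 60) - 849))/4 = 8 + (1379*((-60 + L) - 849))/4 = 8 + (1379*(-909 + L))/4 = 8 + (-1253511 + 1379*L)/4 = 8 + (-1253511/4 + 1379*L/4) = -1253479/4 + 1379*L/4)
((-1*(-1675014)/(-375838) - 878900/1157827) + X(4*(-265))) - 613939 = ((-1*(-1675014)/(-375838) - 878900/1157827) + (-1253479/4 + 1379*(4*(-265))/4)) - 613939 = ((1675014*(-1/375838) - 878900*1/1157827) + (-1253479/4 + (1379/4)*(-1060))) - 613939 = ((-837507/187919 - 79900/105257) + (-1253479/4 - 365435)) - 613939 = (-103168202399/19779790183 - 2715219/4) - 613939 = -53706874793704673/79119160732 - 613939 = -102281213214348021/79119160732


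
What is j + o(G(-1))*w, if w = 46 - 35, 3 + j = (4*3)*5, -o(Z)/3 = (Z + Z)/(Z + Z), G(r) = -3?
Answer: 24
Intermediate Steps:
o(Z) = -3 (o(Z) = -3*(Z + Z)/(Z + Z) = -3*2*Z/(2*Z) = -3*2*Z*1/(2*Z) = -3*1 = -3)
j = 57 (j = -3 + (4*3)*5 = -3 + 12*5 = -3 + 60 = 57)
w = 11
j + o(G(-1))*w = 57 - 3*11 = 57 - 33 = 24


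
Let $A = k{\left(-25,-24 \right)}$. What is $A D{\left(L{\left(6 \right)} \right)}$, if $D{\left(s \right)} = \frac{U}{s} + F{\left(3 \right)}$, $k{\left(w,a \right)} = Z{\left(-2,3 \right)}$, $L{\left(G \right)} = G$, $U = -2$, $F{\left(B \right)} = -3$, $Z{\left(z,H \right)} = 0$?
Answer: $0$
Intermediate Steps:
$k{\left(w,a \right)} = 0$
$D{\left(s \right)} = -3 - \frac{2}{s}$ ($D{\left(s \right)} = - \frac{2}{s} - 3 = -3 - \frac{2}{s}$)
$A = 0$
$A D{\left(L{\left(6 \right)} \right)} = 0 \left(-3 - \frac{2}{6}\right) = 0 \left(-3 - \frac{1}{3}\right) = 0 \left(- \frac{10}{3}\right) = 0$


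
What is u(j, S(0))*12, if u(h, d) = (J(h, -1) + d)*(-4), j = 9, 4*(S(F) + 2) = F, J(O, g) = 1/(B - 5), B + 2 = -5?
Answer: 100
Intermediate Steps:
B = -7 (B = -2 - 5 = -7)
J(O, g) = -1/12 (J(O, g) = 1/(-7 - 5) = 1/(-12) = -1/12)
S(F) = -2 + F/4
u(h, d) = 1/3 - 4*d (u(h, d) = (-1/12 + d)*(-4) = 1/3 - 4*d)
u(j, S(0))*12 = (1/3 - 4*(-2 + (1/4)*0))*12 = (1/3 - 4*(-2 + 0))*12 = (1/3 - 4*(-2))*12 = (1/3 + 8)*12 = (25/3)*12 = 100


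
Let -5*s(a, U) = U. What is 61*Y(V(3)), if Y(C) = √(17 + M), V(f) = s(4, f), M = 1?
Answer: 183*√2 ≈ 258.80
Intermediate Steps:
s(a, U) = -U/5
V(f) = -f/5
Y(C) = 3*√2 (Y(C) = √(17 + 1) = √18 = 3*√2)
61*Y(V(3)) = 61*(3*√2) = 183*√2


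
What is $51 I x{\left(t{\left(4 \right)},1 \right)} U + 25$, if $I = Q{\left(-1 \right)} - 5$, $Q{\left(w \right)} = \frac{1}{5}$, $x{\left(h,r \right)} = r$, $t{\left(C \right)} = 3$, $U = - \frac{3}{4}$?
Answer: $\frac{1043}{5} \approx 208.6$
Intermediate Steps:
$U = - \frac{3}{4}$ ($U = \left(-3\right) \frac{1}{4} = - \frac{3}{4} \approx -0.75$)
$Q{\left(w \right)} = \frac{1}{5}$
$I = - \frac{24}{5}$ ($I = \frac{1}{5} - 5 = - \frac{24}{5} \approx -4.8$)
$51 I x{\left(t{\left(4 \right)},1 \right)} U + 25 = 51 \left(- \frac{24}{5}\right) 1 \left(- \frac{3}{4}\right) + 25 = 51 \left(\left(- \frac{24}{5}\right) \left(- \frac{3}{4}\right)\right) + 25 = 51 \cdot \frac{18}{5} + 25 = \frac{918}{5} + 25 = \frac{1043}{5}$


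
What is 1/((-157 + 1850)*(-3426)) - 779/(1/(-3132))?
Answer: 14151534282503/5800218 ≈ 2.4398e+6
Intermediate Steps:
1/((-157 + 1850)*(-3426)) - 779/(1/(-3132)) = -1/3426/1693 - 779/(-1/3132) = (1/1693)*(-1/3426) - 779*(-3132) = -1/5800218 + 2439828 = 14151534282503/5800218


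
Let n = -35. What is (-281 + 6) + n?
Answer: -310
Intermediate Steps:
(-281 + 6) + n = (-281 + 6) - 35 = -275 - 35 = -310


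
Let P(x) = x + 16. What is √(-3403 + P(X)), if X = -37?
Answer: 4*I*√214 ≈ 58.515*I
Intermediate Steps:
P(x) = 16 + x
√(-3403 + P(X)) = √(-3403 + (16 - 37)) = √(-3403 - 21) = √(-3424) = 4*I*√214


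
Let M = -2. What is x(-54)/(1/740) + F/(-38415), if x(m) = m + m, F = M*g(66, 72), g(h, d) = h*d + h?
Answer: -1023372388/12805 ≈ -79920.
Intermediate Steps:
g(h, d) = h + d*h (g(h, d) = d*h + h = h + d*h)
F = -9636 (F = -132*(1 + 72) = -132*73 = -2*4818 = -9636)
x(m) = 2*m
x(-54)/(1/740) + F/(-38415) = (2*(-54))/(1/740) - 9636/(-38415) = -108/1/740 - 9636*(-1/38415) = -108*740 + 3212/12805 = -79920 + 3212/12805 = -1023372388/12805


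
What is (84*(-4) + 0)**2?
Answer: 112896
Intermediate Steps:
(84*(-4) + 0)**2 = (-336 + 0)**2 = (-336)**2 = 112896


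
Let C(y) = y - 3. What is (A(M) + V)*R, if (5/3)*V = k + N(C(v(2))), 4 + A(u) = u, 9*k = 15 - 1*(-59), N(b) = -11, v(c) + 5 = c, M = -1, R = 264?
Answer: -1760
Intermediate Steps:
v(c) = -5 + c
C(y) = -3 + y
k = 74/9 (k = (15 - 1*(-59))/9 = (15 + 59)/9 = (⅑)*74 = 74/9 ≈ 8.2222)
A(u) = -4 + u
V = -5/3 (V = 3*(74/9 - 11)/5 = (⅗)*(-25/9) = -5/3 ≈ -1.6667)
(A(M) + V)*R = ((-4 - 1) - 5/3)*264 = (-5 - 5/3)*264 = -20/3*264 = -1760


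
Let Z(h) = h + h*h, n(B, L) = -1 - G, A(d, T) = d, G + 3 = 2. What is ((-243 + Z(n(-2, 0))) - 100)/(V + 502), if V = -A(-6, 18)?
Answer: -343/508 ≈ -0.67520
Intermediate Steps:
G = -1 (G = -3 + 2 = -1)
n(B, L) = 0 (n(B, L) = -1 - 1*(-1) = -1 + 1 = 0)
Z(h) = h + h**2
V = 6 (V = -1*(-6) = 6)
((-243 + Z(n(-2, 0))) - 100)/(V + 502) = ((-243 + 0*(1 + 0)) - 100)/(6 + 502) = ((-243 + 0*1) - 100)/508 = ((-243 + 0) - 100)*(1/508) = (-243 - 100)*(1/508) = -343*1/508 = -343/508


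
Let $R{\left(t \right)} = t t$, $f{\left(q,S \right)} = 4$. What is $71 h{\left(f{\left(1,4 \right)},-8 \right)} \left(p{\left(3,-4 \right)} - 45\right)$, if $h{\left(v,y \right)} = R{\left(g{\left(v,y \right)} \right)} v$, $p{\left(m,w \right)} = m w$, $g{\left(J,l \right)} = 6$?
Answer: $-582768$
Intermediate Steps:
$R{\left(t \right)} = t^{2}$
$h{\left(v,y \right)} = 36 v$ ($h{\left(v,y \right)} = 6^{2} v = 36 v$)
$71 h{\left(f{\left(1,4 \right)},-8 \right)} \left(p{\left(3,-4 \right)} - 45\right) = 71 \cdot 36 \cdot 4 \left(3 \left(-4\right) - 45\right) = 71 \cdot 144 \left(-12 - 45\right) = 10224 \left(-57\right) = -582768$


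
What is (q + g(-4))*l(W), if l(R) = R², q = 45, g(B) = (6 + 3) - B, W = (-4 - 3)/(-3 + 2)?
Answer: 2842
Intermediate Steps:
W = 7 (W = -7/(-1) = -7*(-1) = 7)
g(B) = 9 - B
(q + g(-4))*l(W) = (45 + (9 - 1*(-4)))*7² = (45 + (9 + 4))*49 = (45 + 13)*49 = 58*49 = 2842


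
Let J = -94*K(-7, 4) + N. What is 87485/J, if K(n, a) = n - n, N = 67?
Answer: 87485/67 ≈ 1305.7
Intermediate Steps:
K(n, a) = 0
J = 67 (J = -94*0 + 67 = 0 + 67 = 67)
87485/J = 87485/67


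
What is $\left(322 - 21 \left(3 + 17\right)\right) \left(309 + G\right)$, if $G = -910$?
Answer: $58898$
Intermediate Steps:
$\left(322 - 21 \left(3 + 17\right)\right) \left(309 + G\right) = \left(322 - 21 \left(3 + 17\right)\right) \left(309 - 910\right) = \left(322 - 420\right) \left(-601\right) = \left(-98\right) \left(-601\right) = 58898$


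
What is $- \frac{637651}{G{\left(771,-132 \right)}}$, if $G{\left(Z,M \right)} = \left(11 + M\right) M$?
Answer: $- \frac{637651}{15972} \approx -39.923$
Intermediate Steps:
$G{\left(Z,M \right)} = M \left(11 + M\right)$
$- \frac{637651}{G{\left(771,-132 \right)}} = - \frac{637651}{\left(-132\right) \left(11 - 132\right)} = - \frac{637651}{\left(-132\right) \left(-121\right)} = - \frac{637651}{15972}$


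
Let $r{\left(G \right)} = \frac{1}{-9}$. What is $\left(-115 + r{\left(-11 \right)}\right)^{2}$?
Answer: $\frac{1073296}{81} \approx 13251.0$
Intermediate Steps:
$r{\left(G \right)} = - \frac{1}{9}$
$\left(-115 + r{\left(-11 \right)}\right)^{2} = \left(-115 - \frac{1}{9}\right)^{2} = \left(- \frac{1036}{9}\right)^{2} = \frac{1073296}{81}$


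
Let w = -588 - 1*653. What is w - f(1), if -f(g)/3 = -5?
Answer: -1256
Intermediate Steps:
f(g) = 15 (f(g) = -3*(-5) = 15)
w = -1241 (w = -588 - 653 = -1241)
w - f(1) = -1241 - 1*15 = -1241 - 15 = -1256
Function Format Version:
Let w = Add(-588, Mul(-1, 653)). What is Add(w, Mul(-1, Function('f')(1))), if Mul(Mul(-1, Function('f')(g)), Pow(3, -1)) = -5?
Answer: -1256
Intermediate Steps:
Function('f')(g) = 15 (Function('f')(g) = Mul(-3, -5) = 15)
w = -1241 (w = Add(-588, -653) = -1241)
Add(w, Mul(-1, Function('f')(1))) = Add(-1241, Mul(-1, 15)) = Add(-1241, -15) = -1256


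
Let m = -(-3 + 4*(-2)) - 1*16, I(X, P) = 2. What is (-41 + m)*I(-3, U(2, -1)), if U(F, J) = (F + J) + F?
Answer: -92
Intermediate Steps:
U(F, J) = J + 2*F
m = -5 (m = -(-3 - 8) - 16 = -1*(-11) - 16 = 11 - 16 = -5)
(-41 + m)*I(-3, U(2, -1)) = (-41 - 5)*2 = -46*2 = -92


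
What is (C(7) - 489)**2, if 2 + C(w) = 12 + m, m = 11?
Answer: 219024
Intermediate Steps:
C(w) = 21 (C(w) = -2 + (12 + 11) = -2 + 23 = 21)
(C(7) - 489)**2 = (21 - 489)**2 = (-468)**2 = 219024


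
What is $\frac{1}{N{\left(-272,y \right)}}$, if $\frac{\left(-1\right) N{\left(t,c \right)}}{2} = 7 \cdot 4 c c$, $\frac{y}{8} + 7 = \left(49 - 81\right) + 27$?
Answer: $- \frac{1}{516096} \approx -1.9376 \cdot 10^{-6}$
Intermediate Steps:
$y = -96$ ($y = -56 + 8 \left(\left(49 - 81\right) + 27\right) = -56 + 8 \left(-32 + 27\right) = -56 + 8 \left(-5\right) = -56 - 40 = -96$)
$N{\left(t,c \right)} = - 56 c^{2}$ ($N{\left(t,c \right)} = - 2 \cdot 7 \cdot 4 c c = - 2 \cdot 28 c c = - 2 \cdot 28 c^{2} = - 56 c^{2}$)
$\frac{1}{N{\left(-272,y \right)}} = \frac{1}{\left(-56\right) \left(-96\right)^{2}} = \frac{1}{\left(-56\right) 9216} = \frac{1}{-516096} = - \frac{1}{516096}$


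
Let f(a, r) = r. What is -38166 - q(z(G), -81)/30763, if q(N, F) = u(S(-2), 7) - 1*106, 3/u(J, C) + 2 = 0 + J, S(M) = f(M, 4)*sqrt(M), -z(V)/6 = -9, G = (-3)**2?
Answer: -7044603311/184578 + I*sqrt(2)/92289 ≈ -38166.0 + 1.5324e-5*I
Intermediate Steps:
G = 9
z(V) = 54 (z(V) = -6*(-9) = 54)
S(M) = 4*sqrt(M)
u(J, C) = 3/(-2 + J) (u(J, C) = 3/(-2 + (0 + J)) = 3/(-2 + J))
q(N, F) = -106 + 3/(-2 + 4*I*sqrt(2)) (q(N, F) = 3/(-2 + 4*sqrt(-2)) - 1*106 = 3/(-2 + 4*(I*sqrt(2))) - 106 = 3/(-2 + 4*I*sqrt(2)) - 106 = -106 + 3/(-2 + 4*I*sqrt(2)))
-38166 - q(z(G), -81)/30763 = -38166 - (-637/6 - I*sqrt(2)/3)/30763 = -38166 - (-637/184578 - I*sqrt(2)/92289) = -38166 + (637/184578 + I*sqrt(2)/92289) = -7044603311/184578 + I*sqrt(2)/92289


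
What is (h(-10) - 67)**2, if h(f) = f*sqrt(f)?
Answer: 3489 + 1340*I*sqrt(10) ≈ 3489.0 + 4237.5*I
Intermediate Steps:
h(f) = f**(3/2)
(h(-10) - 67)**2 = ((-10)**(3/2) - 67)**2 = (-10*I*sqrt(10) - 67)**2 = (-67 - 10*I*sqrt(10))**2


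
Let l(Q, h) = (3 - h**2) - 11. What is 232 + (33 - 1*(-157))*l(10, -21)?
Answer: -85078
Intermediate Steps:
l(Q, h) = -8 - h**2
232 + (33 - 1*(-157))*l(10, -21) = 232 + (33 - 1*(-157))*(-8 - 1*(-21)**2) = 232 + (33 + 157)*(-8 - 1*441) = 232 + 190*(-8 - 441) = 232 + 190*(-449) = 232 - 85310 = -85078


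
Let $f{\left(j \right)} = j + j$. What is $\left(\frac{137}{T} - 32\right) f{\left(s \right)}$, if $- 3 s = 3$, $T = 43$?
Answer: $\frac{2478}{43} \approx 57.628$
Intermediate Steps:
$s = -1$ ($s = \left(- \frac{1}{3}\right) 3 = -1$)
$f{\left(j \right)} = 2 j$
$\left(\frac{137}{T} - 32\right) f{\left(s \right)} = \left(\frac{137}{43} - 32\right) 2 \left(-1\right) = \left(137 \cdot \frac{1}{43} - 32\right) \left(-2\right) = \left(\frac{137}{43} - 32\right) \left(-2\right) = \left(- \frac{1239}{43}\right) \left(-2\right) = \frac{2478}{43}$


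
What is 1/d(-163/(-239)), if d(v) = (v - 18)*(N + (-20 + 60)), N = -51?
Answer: 239/45529 ≈ 0.0052494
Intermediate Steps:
d(v) = 198 - 11*v (d(v) = (v - 18)*(-51 + (-20 + 60)) = (-18 + v)*(-51 + 40) = (-18 + v)*(-11) = 198 - 11*v)
1/d(-163/(-239)) = 1/(198 - (-1793)/(-239)) = 1/(198 - (-1793)*(-1)/239) = 1/(198 - 11*163/239) = 1/(198 - 1793/239) = 1/(45529/239) = 239/45529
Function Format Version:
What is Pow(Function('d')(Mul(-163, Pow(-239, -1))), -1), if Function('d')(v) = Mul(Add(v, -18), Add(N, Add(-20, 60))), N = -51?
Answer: Rational(239, 45529) ≈ 0.0052494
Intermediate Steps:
Function('d')(v) = Add(198, Mul(-11, v)) (Function('d')(v) = Mul(Add(v, -18), Add(-51, Add(-20, 60))) = Mul(Add(-18, v), Add(-51, 40)) = Mul(Add(-18, v), -11) = Add(198, Mul(-11, v)))
Pow(Function('d')(Mul(-163, Pow(-239, -1))), -1) = Pow(Add(198, Mul(-11, Mul(-163, Pow(-239, -1)))), -1) = Pow(Add(198, Mul(-11, Mul(-163, Rational(-1, 239)))), -1) = Pow(Add(198, Mul(-11, Rational(163, 239))), -1) = Pow(Add(198, Rational(-1793, 239)), -1) = Pow(Rational(45529, 239), -1) = Rational(239, 45529)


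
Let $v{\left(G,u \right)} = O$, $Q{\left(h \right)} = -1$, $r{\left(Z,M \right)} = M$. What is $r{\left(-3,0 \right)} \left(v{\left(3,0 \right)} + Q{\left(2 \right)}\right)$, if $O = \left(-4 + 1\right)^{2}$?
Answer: $0$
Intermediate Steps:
$O = 9$ ($O = \left(-3\right)^{2} = 9$)
$v{\left(G,u \right)} = 9$
$r{\left(-3,0 \right)} \left(v{\left(3,0 \right)} + Q{\left(2 \right)}\right) = 0 \left(9 - 1\right) = 0 \cdot 8 = 0$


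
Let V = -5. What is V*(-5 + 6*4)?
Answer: -95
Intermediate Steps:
V*(-5 + 6*4) = -5*(-5 + 6*4) = -5*(-5 + 24) = -5*19 = -95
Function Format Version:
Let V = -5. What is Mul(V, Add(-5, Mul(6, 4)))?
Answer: -95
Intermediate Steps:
Mul(V, Add(-5, Mul(6, 4))) = Mul(-5, Add(-5, Mul(6, 4))) = Mul(-5, Add(-5, 24)) = Mul(-5, 19) = -95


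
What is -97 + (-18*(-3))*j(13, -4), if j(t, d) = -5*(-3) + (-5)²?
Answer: 2063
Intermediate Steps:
j(t, d) = 40 (j(t, d) = 15 + 25 = 40)
-97 + (-18*(-3))*j(13, -4) = -97 - 18*(-3)*40 = -97 + 54*40 = -97 + 2160 = 2063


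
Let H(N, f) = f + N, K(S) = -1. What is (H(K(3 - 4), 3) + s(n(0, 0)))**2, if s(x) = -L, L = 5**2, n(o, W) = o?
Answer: 529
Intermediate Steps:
H(N, f) = N + f
L = 25
s(x) = -25 (s(x) = -1*25 = -25)
(H(K(3 - 4), 3) + s(n(0, 0)))**2 = ((-1 + 3) - 25)**2 = (2 - 25)**2 = (-23)**2 = 529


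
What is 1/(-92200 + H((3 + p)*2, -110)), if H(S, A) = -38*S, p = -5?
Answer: -1/92048 ≈ -1.0864e-5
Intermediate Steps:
1/(-92200 + H((3 + p)*2, -110)) = 1/(-92200 - 38*(3 - 5)*2) = 1/(-92200 - (-76)*2) = 1/(-92200 - 38*(-4)) = 1/(-92200 + 152) = 1/(-92048) = -1/92048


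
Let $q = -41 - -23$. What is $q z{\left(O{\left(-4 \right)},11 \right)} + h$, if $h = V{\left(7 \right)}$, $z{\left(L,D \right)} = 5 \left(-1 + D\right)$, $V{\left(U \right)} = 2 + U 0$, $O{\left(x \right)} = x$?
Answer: $-898$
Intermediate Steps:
$V{\left(U \right)} = 2$ ($V{\left(U \right)} = 2 + 0 = 2$)
$z{\left(L,D \right)} = -5 + 5 D$
$q = -18$ ($q = -41 + 23 = -18$)
$h = 2$
$q z{\left(O{\left(-4 \right)},11 \right)} + h = - 18 \left(-5 + 5 \cdot 11\right) + 2 = - 18 \left(-5 + 55\right) + 2 = \left(-18\right) 50 + 2 = -900 + 2 = -898$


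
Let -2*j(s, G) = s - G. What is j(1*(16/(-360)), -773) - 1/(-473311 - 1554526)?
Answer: -70534254281/182505330 ≈ -386.48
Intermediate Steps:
j(s, G) = G/2 - s/2 (j(s, G) = -(s - G)/2 = G/2 - s/2)
j(1*(16/(-360)), -773) - 1/(-473311 - 1554526) = ((1/2)*(-773) - 16/(-360)/2) - 1/(-473311 - 1554526) = (-773/2 - 16*(-1/360)/2) - 1/(-2027837) = (-773/2 - (-2)/(2*45)) - 1*(-1/2027837) = (-773/2 - 1/2*(-2/45)) + 1/2027837 = (-773/2 + 1/45) + 1/2027837 = -34783/90 + 1/2027837 = -70534254281/182505330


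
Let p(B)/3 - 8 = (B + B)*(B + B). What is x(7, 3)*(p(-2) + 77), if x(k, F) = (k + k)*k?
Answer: 14602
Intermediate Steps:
x(k, F) = 2*k² (x(k, F) = (2*k)*k = 2*k²)
p(B) = 24 + 12*B² (p(B) = 24 + 3*((B + B)*(B + B)) = 24 + 3*((2*B)*(2*B)) = 24 + 3*(4*B²) = 24 + 12*B²)
x(7, 3)*(p(-2) + 77) = (2*7²)*((24 + 12*(-2)²) + 77) = (2*49)*((24 + 12*4) + 77) = 98*((24 + 48) + 77) = 98*(72 + 77) = 98*149 = 14602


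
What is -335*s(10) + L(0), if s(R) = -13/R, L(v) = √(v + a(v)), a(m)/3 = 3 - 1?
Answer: 871/2 + √6 ≈ 437.95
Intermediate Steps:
a(m) = 6 (a(m) = 3*(3 - 1) = 3*2 = 6)
L(v) = √(6 + v) (L(v) = √(v + 6) = √(6 + v))
-335*s(10) + L(0) = -(-4355)/10 + √(6 + 0) = -(-4355)/10 + √6 = -335*(-13/10) + √6 = 871/2 + √6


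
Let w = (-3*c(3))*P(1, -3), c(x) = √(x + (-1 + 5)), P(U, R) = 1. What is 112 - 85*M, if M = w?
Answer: 112 + 255*√7 ≈ 786.67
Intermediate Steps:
c(x) = √(4 + x) (c(x) = √(x + 4) = √(4 + x))
w = -3*√7 (w = -3*√(4 + 3)*1 = -3*√7*1 = -3*√7 ≈ -7.9373)
M = -3*√7 ≈ -7.9373
112 - 85*M = 112 - (-255)*√7 = 112 + 255*√7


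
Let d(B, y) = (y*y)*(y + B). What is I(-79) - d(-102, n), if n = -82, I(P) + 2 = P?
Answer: 1237135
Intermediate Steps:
I(P) = -2 + P
d(B, y) = y²*(B + y)
I(-79) - d(-102, n) = (-2 - 79) - (-82)²*(-102 - 82) = -81 - 6724*(-184) = -81 - 1*(-1237216) = -81 + 1237216 = 1237135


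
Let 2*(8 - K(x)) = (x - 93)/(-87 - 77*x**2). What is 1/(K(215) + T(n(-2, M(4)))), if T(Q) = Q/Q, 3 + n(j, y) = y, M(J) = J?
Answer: 3559412/32034769 ≈ 0.11111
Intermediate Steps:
n(j, y) = -3 + y
T(Q) = 1
K(x) = 8 - (-93 + x)/(2*(-87 - 77*x**2)) (K(x) = 8 - (x - 93)/(2*(-87 - 77*x**2)) = 8 - (-93 + x)/(2*(-87 - 77*x**2)))
1/(K(215) + T(n(-2, M(4)))) = 1/((1299 + 215 + 1232*215**2)/(2*(87 + 77*215**2)) + 1) = 1/((1299 + 215 + 1232*46225)/(2*(87 + 77*46225)) + 1) = 1/((1299 + 215 + 56949200)/(2*(87 + 3559325)) + 1) = 1/((1/2)*56950714/3559412 + 1) = 1/((1/2)*(1/3559412)*56950714 + 1) = 1/(28475357/3559412 + 1) = 1/(32034769/3559412) = 3559412/32034769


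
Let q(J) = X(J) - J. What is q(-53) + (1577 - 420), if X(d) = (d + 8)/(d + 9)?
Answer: 53285/44 ≈ 1211.0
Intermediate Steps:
X(d) = (8 + d)/(9 + d)
q(J) = -J + (8 + J)/(9 + J) (q(J) = (8 + J)/(9 + J) - J = -J + (8 + J)/(9 + J))
q(-53) + (1577 - 420) = (8 - 53 - 1*(-53)*(9 - 53))/(9 - 53) + (1577 - 420) = (8 - 53 - 1*(-53)*(-44))/(-44) + 1157 = -(8 - 53 - 2332)/44 + 1157 = -1/44*(-2377) + 1157 = 2377/44 + 1157 = 53285/44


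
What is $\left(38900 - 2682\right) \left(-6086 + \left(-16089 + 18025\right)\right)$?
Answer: $-150304700$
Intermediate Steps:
$\left(38900 - 2682\right) \left(-6086 + \left(-16089 + 18025\right)\right) = 36218 \left(-6086 + 1936\right) = 36218 \left(-4150\right) = -150304700$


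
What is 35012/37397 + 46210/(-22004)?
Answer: -478855661/411441794 ≈ -1.1638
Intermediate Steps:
35012/37397 + 46210/(-22004) = 35012*(1/37397) + 46210*(-1/22004) = 35012/37397 - 23105/11002 = -478855661/411441794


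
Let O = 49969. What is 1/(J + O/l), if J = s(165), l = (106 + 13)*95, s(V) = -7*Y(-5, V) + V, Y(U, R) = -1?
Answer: 11305/1994429 ≈ 0.0056683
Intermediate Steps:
s(V) = 7 + V (s(V) = -7*(-1) + V = 7 + V)
l = 11305 (l = 119*95 = 11305)
J = 172 (J = 7 + 165 = 172)
1/(J + O/l) = 1/(172 + 49969/11305) = 1/(1994429/11305) = 11305/1994429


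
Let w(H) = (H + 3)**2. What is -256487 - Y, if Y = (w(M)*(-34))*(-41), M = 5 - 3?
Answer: -291337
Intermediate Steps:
M = 2
w(H) = (3 + H)**2
Y = 34850 (Y = ((3 + 2)**2*(-34))*(-41) = (5**2*(-34))*(-41) = (25*(-34))*(-41) = -850*(-41) = 34850)
-256487 - Y = -256487 - 1*34850 = -256487 - 34850 = -291337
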